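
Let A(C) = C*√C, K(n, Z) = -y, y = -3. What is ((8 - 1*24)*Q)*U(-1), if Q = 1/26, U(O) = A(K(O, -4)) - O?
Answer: -8/13 - 24*√3/13 ≈ -3.8130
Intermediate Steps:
K(n, Z) = 3 (K(n, Z) = -1*(-3) = 3)
A(C) = C^(3/2)
U(O) = -O + 3*√3 (U(O) = 3^(3/2) - O = 3*√3 - O = -O + 3*√3)
Q = 1/26 ≈ 0.038462
((8 - 1*24)*Q)*U(-1) = ((8 - 1*24)*(1/26))*(-1*(-1) + 3*√3) = ((8 - 24)*(1/26))*(1 + 3*√3) = (-16*1/26)*(1 + 3*√3) = -8*(1 + 3*√3)/13 = -8/13 - 24*√3/13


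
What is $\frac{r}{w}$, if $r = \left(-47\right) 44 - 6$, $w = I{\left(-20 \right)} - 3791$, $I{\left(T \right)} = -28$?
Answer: $\frac{2074}{3819} \approx 0.54307$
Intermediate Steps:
$w = -3819$ ($w = -28 - 3791 = -3819$)
$r = -2074$ ($r = -2068 - 6 = -2074$)
$\frac{r}{w} = - \frac{2074}{-3819} = \left(-2074\right) \left(- \frac{1}{3819}\right) = \frac{2074}{3819}$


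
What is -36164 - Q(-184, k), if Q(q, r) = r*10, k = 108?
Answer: -37244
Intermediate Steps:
Q(q, r) = 10*r
-36164 - Q(-184, k) = -36164 - 10*108 = -36164 - 1*1080 = -36164 - 1080 = -37244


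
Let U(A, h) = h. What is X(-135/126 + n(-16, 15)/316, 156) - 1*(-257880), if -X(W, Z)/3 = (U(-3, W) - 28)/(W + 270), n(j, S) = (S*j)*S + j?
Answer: 73438942947/284779 ≈ 2.5788e+5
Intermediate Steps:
n(j, S) = j + j*S**2 (n(j, S) = j*S**2 + j = j + j*S**2)
X(W, Z) = -3*(-28 + W)/(270 + W) (X(W, Z) = -3*(W - 28)/(W + 270) = -3*(-28 + W)/(270 + W))
X(-135/126 + n(-16, 15)/316, 156) - 1*(-257880) = 3*(28 - (-135/126 - 16*(1 + 15**2)/316))/(270 + (-135/126 - 16*(1 + 15**2)/316)) - 1*(-257880) = 3*(28 - (-135*1/126 - 16*(1 + 225)*(1/316)))/(270 + (-135*1/126 - 16*(1 + 225)*(1/316))) + 257880 = 3*(28 - (-15/14 - 16*226*(1/316)))/(270 + (-15/14 - 16*226*(1/316))) + 257880 = 3*(28 - (-15/14 - 3616*1/316))/(270 + (-15/14 - 3616*1/316)) + 257880 = 3*(28 - (-15/14 - 904/79))/(270 + (-15/14 - 904/79)) + 257880 = 3*(28 - 1*(-13841/1106))/(270 - 13841/1106) + 257880 = 3*(28 + 13841/1106)/(284779/1106) + 257880 = 3*(1106/284779)*(44809/1106) + 257880 = 134427/284779 + 257880 = 73438942947/284779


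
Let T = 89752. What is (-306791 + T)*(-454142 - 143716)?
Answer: 129758502462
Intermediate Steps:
(-306791 + T)*(-454142 - 143716) = (-306791 + 89752)*(-454142 - 143716) = -217039*(-597858) = 129758502462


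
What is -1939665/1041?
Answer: -646555/347 ≈ -1863.3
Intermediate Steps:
-1939665/1041 = -1885*343/347 = -646555/347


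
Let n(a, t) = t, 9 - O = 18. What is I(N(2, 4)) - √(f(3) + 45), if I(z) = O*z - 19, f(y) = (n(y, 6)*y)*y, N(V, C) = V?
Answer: -37 - 3*√11 ≈ -46.950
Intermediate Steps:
O = -9 (O = 9 - 1*18 = 9 - 18 = -9)
f(y) = 6*y² (f(y) = (6*y)*y = 6*y²)
I(z) = -19 - 9*z (I(z) = -9*z - 19 = -19 - 9*z)
I(N(2, 4)) - √(f(3) + 45) = (-19 - 9*2) - √(6*3² + 45) = (-19 - 18) - √(6*9 + 45) = -37 - √(54 + 45) = -37 - √99 = -37 - 3*√11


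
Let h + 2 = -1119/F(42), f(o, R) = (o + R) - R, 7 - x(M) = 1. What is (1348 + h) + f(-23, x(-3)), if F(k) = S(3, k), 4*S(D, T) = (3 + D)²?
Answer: 3596/3 ≈ 1198.7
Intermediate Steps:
S(D, T) = (3 + D)²/4
F(k) = 9 (F(k) = (3 + 3)²/4 = (¼)*6² = (¼)*36 = 9)
x(M) = 6 (x(M) = 7 - 1*1 = 7 - 1 = 6)
f(o, R) = o (f(o, R) = (R + o) - R = o)
h = -379/3 (h = -2 - 1119/9 = -2 - 1119*⅑ = -2 - 373/3 = -379/3 ≈ -126.33)
(1348 + h) + f(-23, x(-3)) = (1348 - 379/3) - 23 = 3665/3 - 23 = 3596/3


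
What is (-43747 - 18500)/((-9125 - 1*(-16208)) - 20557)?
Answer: 62247/13474 ≈ 4.6198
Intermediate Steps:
(-43747 - 18500)/((-9125 - 1*(-16208)) - 20557) = -62247/((-9125 + 16208) - 20557) = -62247/(7083 - 20557) = -62247/(-13474) = -62247*(-1/13474) = 62247/13474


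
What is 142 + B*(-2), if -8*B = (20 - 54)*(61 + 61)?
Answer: -895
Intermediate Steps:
B = 1037/2 (B = -(20 - 54)*(61 + 61)/8 = -(-17)*122/4 = -1/8*(-4148) = 1037/2 ≈ 518.50)
142 + B*(-2) = 142 + (1037/2)*(-2) = 142 - 1037 = -895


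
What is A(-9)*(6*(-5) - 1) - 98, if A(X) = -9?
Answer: 181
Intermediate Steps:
A(-9)*(6*(-5) - 1) - 98 = -9*(6*(-5) - 1) - 98 = -9*(-30 - 1) - 98 = -9*(-31) - 98 = 279 - 98 = 181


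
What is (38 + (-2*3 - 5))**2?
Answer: 729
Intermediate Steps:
(38 + (-2*3 - 5))**2 = (38 + (-6 - 5))**2 = (38 - 11)**2 = 27**2 = 729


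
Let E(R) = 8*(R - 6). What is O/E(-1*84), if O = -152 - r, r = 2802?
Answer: 1477/360 ≈ 4.1028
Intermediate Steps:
O = -2954 (O = -152 - 1*2802 = -152 - 2802 = -2954)
E(R) = -48 + 8*R (E(R) = 8*(-6 + R) = -48 + 8*R)
O/E(-1*84) = -2954/(-48 + 8*(-1*84)) = -2954/(-48 + 8*(-84)) = -2954/(-48 - 672) = -2954/(-720) = -2954*(-1/720) = 1477/360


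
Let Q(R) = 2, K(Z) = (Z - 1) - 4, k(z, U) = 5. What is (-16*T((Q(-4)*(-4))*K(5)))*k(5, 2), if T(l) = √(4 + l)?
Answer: -160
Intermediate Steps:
K(Z) = -5 + Z (K(Z) = (-1 + Z) - 4 = -5 + Z)
(-16*T((Q(-4)*(-4))*K(5)))*k(5, 2) = -16*√(4 + (2*(-4))*(-5 + 5))*5 = -16*√(4 - 8*0)*5 = -16*√(4 + 0)*5 = -16*√4*5 = -16*2*5 = -32*5 = -160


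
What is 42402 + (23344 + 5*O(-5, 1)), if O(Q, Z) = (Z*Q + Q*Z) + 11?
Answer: 65751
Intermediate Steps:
O(Q, Z) = 11 + 2*Q*Z (O(Q, Z) = (Q*Z + Q*Z) + 11 = 2*Q*Z + 11 = 11 + 2*Q*Z)
42402 + (23344 + 5*O(-5, 1)) = 42402 + (23344 + 5*(11 + 2*(-5)*1)) = 42402 + (23344 + 5*(11 - 10)) = 42402 + (23344 + 5*1) = 42402 + (23344 + 5) = 42402 + 23349 = 65751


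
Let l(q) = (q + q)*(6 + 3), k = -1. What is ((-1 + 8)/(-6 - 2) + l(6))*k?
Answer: -857/8 ≈ -107.13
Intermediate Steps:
l(q) = 18*q (l(q) = (2*q)*9 = 18*q)
((-1 + 8)/(-6 - 2) + l(6))*k = ((-1 + 8)/(-6 - 2) + 18*6)*(-1) = (7/(-8) + 108)*(-1) = (7*(-⅛) + 108)*(-1) = (-7/8 + 108)*(-1) = (857/8)*(-1) = -857/8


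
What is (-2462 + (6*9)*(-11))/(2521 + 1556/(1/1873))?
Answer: -3056/2916909 ≈ -0.0010477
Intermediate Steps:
(-2462 + (6*9)*(-11))/(2521 + 1556/(1/1873)) = (-2462 + 54*(-11))/(2521 + 1556/(1/1873)) = (-2462 - 594)/(2521 + 1556*1873) = -3056/(2521 + 2914388) = -3056/2916909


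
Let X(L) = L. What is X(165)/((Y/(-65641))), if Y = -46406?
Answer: 10830765/46406 ≈ 233.39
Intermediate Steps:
X(165)/((Y/(-65641))) = 165/((-46406/(-65641))) = 165/((-46406*(-1/65641))) = 165/(46406/65641) = 165*(65641/46406) = 10830765/46406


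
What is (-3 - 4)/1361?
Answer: -7/1361 ≈ -0.0051433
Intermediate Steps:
(-3 - 4)/1361 = (1/1361)*(-7) = -7/1361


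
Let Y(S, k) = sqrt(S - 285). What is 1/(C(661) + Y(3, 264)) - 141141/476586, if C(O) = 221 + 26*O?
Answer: (-4277*sqrt(282) + 74435297*I)/(14442*(sqrt(282) - 17407*I)) ≈ -0.29609 - 5.5421e-8*I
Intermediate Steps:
Y(S, k) = sqrt(-285 + S)
1/(C(661) + Y(3, 264)) - 141141/476586 = 1/((221 + 26*661) + sqrt(-285 + 3)) - 141141/476586 = 1/((221 + 17186) + sqrt(-282)) - 141141*1/476586 = 1/(17407 + I*sqrt(282)) - 4277/14442 = -4277/14442 + 1/(17407 + I*sqrt(282))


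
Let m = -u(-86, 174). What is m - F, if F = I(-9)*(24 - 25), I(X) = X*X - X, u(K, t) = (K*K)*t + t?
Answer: -1286988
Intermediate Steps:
u(K, t) = t + t*K² (u(K, t) = K²*t + t = t*K² + t = t + t*K²)
I(X) = X² - X
m = -1287078 (m = -174*(1 + (-86)²) = -174*(1 + 7396) = -174*7397 = -1*1287078 = -1287078)
F = -90 (F = (-9*(-1 - 9))*(24 - 25) = -9*(-10)*(-1) = 90*(-1) = -90)
m - F = -1287078 - 1*(-90) = -1287078 + 90 = -1286988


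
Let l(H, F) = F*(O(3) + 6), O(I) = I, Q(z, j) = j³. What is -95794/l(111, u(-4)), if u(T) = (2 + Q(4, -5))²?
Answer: -95794/136161 ≈ -0.70354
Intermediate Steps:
u(T) = 15129 (u(T) = (2 + (-5)³)² = (2 - 125)² = (-123)² = 15129)
l(H, F) = 9*F (l(H, F) = F*(3 + 6) = F*9 = 9*F)
-95794/l(111, u(-4)) = -95794/(9*15129) = -95794/136161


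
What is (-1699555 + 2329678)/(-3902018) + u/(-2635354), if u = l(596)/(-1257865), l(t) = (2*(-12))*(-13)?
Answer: -1044403528095326607/6467437894294742890 ≈ -0.16149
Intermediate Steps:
l(t) = 312 (l(t) = -24*(-13) = 312)
u = -312/1257865 (u = 312/(-1257865) = 312*(-1/1257865) = -312/1257865 ≈ -0.00024804)
(-1699555 + 2329678)/(-3902018) + u/(-2635354) = (-1699555 + 2329678)/(-3902018) - 312/1257865/(-2635354) = 630123*(-1/3902018) - 312/1257865*(-1/2635354) = -630123/3902018 + 156/1657459779605 = -1044403528095326607/6467437894294742890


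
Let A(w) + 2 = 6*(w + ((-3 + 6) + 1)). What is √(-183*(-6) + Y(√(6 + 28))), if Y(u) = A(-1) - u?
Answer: √(1114 - √34) ≈ 33.289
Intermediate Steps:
A(w) = 22 + 6*w (A(w) = -2 + 6*(w + ((-3 + 6) + 1)) = -2 + 6*(w + (3 + 1)) = -2 + 6*(w + 4) = -2 + 6*(4 + w) = -2 + (24 + 6*w) = 22 + 6*w)
Y(u) = 16 - u (Y(u) = (22 + 6*(-1)) - u = (22 - 6) - u = 16 - u)
√(-183*(-6) + Y(√(6 + 28))) = √(-183*(-6) + (16 - √(6 + 28))) = √(1098 + (16 - √34)) = √(1114 - √34)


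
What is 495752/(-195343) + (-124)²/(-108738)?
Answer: -28455337472/10620603567 ≈ -2.6793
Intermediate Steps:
495752/(-195343) + (-124)²/(-108738) = 495752*(-1/195343) + 15376*(-1/108738) = -495752/195343 - 7688/54369 = -28455337472/10620603567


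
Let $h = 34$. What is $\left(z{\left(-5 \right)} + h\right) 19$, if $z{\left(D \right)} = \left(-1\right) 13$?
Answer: $399$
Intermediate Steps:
$z{\left(D \right)} = -13$
$\left(z{\left(-5 \right)} + h\right) 19 = \left(-13 + 34\right) 19 = 21 \cdot 19 = 399$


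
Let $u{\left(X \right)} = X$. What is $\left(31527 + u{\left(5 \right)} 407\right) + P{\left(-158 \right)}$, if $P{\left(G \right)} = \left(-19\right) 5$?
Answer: $33467$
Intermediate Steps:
$P{\left(G \right)} = -95$
$\left(31527 + u{\left(5 \right)} 407\right) + P{\left(-158 \right)} = \left(31527 + 5 \cdot 407\right) - 95 = \left(31527 + 2035\right) - 95 = 33562 - 95 = 33467$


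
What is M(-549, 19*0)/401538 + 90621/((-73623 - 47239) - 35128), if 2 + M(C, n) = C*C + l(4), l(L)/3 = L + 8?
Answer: 2658267638/15658978155 ≈ 0.16976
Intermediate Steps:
l(L) = 24 + 3*L (l(L) = 3*(L + 8) = 3*(8 + L) = 24 + 3*L)
M(C, n) = 34 + C² (M(C, n) = -2 + (C*C + (24 + 3*4)) = -2 + (C² + (24 + 12)) = -2 + (C² + 36) = -2 + (36 + C²) = 34 + C²)
M(-549, 19*0)/401538 + 90621/((-73623 - 47239) - 35128) = (34 + (-549)²)/401538 + 90621/((-73623 - 47239) - 35128) = (34 + 301401)*(1/401538) + 90621/(-120862 - 35128) = 301435*(1/401538) + 90621/(-155990) = 301435/401538 + 90621*(-1/155990) = 301435/401538 - 90621/155990 = 2658267638/15658978155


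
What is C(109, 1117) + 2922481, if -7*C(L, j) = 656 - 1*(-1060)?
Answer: 20455651/7 ≈ 2.9222e+6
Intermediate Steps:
C(L, j) = -1716/7 (C(L, j) = -(656 - 1*(-1060))/7 = -(656 + 1060)/7 = -⅐*1716 = -1716/7)
C(109, 1117) + 2922481 = -1716/7 + 2922481 = 20455651/7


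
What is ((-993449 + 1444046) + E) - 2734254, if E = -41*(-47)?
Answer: -2281730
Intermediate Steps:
E = 1927
((-993449 + 1444046) + E) - 2734254 = ((-993449 + 1444046) + 1927) - 2734254 = (450597 + 1927) - 2734254 = 452524 - 2734254 = -2281730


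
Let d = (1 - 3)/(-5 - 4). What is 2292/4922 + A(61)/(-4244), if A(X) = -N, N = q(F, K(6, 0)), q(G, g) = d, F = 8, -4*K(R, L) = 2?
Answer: 21888769/47000178 ≈ 0.46572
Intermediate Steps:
K(R, L) = -½ (K(R, L) = -¼*2 = -½)
d = 2/9 (d = -2/(-9) = -2*(-⅑) = 2/9 ≈ 0.22222)
q(G, g) = 2/9
N = 2/9 ≈ 0.22222
A(X) = -2/9 (A(X) = -1*2/9 = -2/9)
2292/4922 + A(61)/(-4244) = 2292/4922 - 2/9/(-4244) = 2292*(1/4922) - 2/9*(-1/4244) = 1146/2461 + 1/19098 = 21888769/47000178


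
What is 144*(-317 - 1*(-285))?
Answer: -4608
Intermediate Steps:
144*(-317 - 1*(-285)) = 144*(-317 + 285) = 144*(-32) = -4608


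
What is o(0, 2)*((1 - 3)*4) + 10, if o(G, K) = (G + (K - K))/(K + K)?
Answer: 10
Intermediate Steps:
o(G, K) = G/(2*K) (o(G, K) = (G + 0)/((2*K)) = G*(1/(2*K)) = G/(2*K))
o(0, 2)*((1 - 3)*4) + 10 = ((½)*0/2)*((1 - 3)*4) + 10 = ((½)*0*(½))*(-2*4) + 10 = 0*(-8) + 10 = 0 + 10 = 10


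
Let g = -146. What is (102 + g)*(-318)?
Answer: 13992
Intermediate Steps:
(102 + g)*(-318) = (102 - 146)*(-318) = -44*(-318) = 13992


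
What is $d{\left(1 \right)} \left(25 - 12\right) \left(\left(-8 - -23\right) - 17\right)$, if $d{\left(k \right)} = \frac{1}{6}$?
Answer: $- \frac{13}{3} \approx -4.3333$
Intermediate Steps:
$d{\left(k \right)} = \frac{1}{6}$
$d{\left(1 \right)} \left(25 - 12\right) \left(\left(-8 - -23\right) - 17\right) = \frac{\left(25 - 12\right) \left(\left(-8 - -23\right) - 17\right)}{6} = \frac{13 \left(\left(-8 + 23\right) - 17\right)}{6} = \frac{13 \left(15 - 17\right)}{6} = \frac{13 \left(-2\right)}{6} = \frac{1}{6} \left(-26\right) = - \frac{13}{3}$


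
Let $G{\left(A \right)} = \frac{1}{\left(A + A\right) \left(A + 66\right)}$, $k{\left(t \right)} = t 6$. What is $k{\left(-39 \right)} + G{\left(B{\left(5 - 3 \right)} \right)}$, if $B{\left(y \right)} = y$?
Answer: $- \frac{63647}{272} \approx -234.0$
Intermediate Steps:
$k{\left(t \right)} = 6 t$
$G{\left(A \right)} = \frac{1}{2 A \left(66 + A\right)}$
$k{\left(-39 \right)} + G{\left(B{\left(5 - 3 \right)} \right)} = 6 \left(-39\right) + \frac{1}{2 \left(5 - 3\right) \left(66 + \left(5 - 3\right)\right)} = -234 + \frac{1}{2 \cdot 2 \left(66 + 2\right)} = -234 + \frac{1}{2} \cdot \frac{1}{2} \cdot \frac{1}{68} = -234 + \frac{1}{272} = - \frac{63647}{272}$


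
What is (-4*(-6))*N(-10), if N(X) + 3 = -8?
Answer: -264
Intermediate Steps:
N(X) = -11 (N(X) = -3 - 8 = -11)
(-4*(-6))*N(-10) = -4*(-6)*(-11) = 24*(-11) = -264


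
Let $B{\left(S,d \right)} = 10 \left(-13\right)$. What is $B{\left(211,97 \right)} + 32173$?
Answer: $32043$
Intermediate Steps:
$B{\left(S,d \right)} = -130$
$B{\left(211,97 \right)} + 32173 = -130 + 32173 = 32043$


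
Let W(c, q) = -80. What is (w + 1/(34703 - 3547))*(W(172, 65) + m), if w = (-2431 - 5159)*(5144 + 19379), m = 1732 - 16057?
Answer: 83535356778448195/31156 ≈ 2.6812e+12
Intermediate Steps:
m = -14325
w = -186129570 (w = -7590*24523 = -186129570)
(w + 1/(34703 - 3547))*(W(172, 65) + m) = (-186129570 + 1/(34703 - 3547))*(-80 - 14325) = (-186129570 + 1/31156)*(-14405) = -5799052882919/31156*(-14405) = 83535356778448195/31156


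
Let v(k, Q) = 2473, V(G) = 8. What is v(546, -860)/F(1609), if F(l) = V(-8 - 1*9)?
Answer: 2473/8 ≈ 309.13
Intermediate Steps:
F(l) = 8
v(546, -860)/F(1609) = 2473/8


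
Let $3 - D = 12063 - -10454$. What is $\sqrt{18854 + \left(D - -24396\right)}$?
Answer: $144$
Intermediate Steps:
$D = -22514$ ($D = 3 - \left(12063 - -10454\right) = 3 - \left(12063 + 10454\right) = 3 - 22517 = -22514$)
$\sqrt{18854 + \left(D - -24396\right)} = \sqrt{18854 - -1882} = \sqrt{18854 + \left(-22514 + 24396\right)} = \sqrt{18854 + 1882} = \sqrt{20736} = 144$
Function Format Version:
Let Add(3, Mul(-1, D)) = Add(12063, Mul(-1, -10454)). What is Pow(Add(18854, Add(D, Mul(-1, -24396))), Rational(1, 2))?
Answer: 144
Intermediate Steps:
D = -22514 (D = Add(3, Mul(-1, Add(12063, Mul(-1, -10454)))) = Add(3, Mul(-1, Add(12063, 10454))) = Add(3, Mul(-1, 22517)) = Add(3, -22517) = -22514)
Pow(Add(18854, Add(D, Mul(-1, -24396))), Rational(1, 2)) = Pow(Add(18854, Add(-22514, Mul(-1, -24396))), Rational(1, 2)) = Pow(Add(18854, Add(-22514, 24396)), Rational(1, 2)) = Pow(Add(18854, 1882), Rational(1, 2)) = Pow(20736, Rational(1, 2)) = 144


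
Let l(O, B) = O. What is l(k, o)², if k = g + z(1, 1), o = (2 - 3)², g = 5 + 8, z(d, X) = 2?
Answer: 225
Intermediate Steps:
g = 13
o = 1 (o = (-1)² = 1)
k = 15 (k = 13 + 2 = 15)
l(k, o)² = 15² = 225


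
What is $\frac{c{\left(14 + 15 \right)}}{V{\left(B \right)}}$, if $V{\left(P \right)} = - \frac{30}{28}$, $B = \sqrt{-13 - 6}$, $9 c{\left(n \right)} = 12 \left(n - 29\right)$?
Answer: $0$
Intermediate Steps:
$c{\left(n \right)} = - \frac{116}{3} + \frac{4 n}{3}$ ($c{\left(n \right)} = \frac{12 \left(n - 29\right)}{9} = \frac{12 \left(-29 + n\right)}{9} = \frac{-348 + 12 n}{9} = - \frac{116}{3} + \frac{4 n}{3}$)
$B = i \sqrt{19}$ ($B = \sqrt{-19} = i \sqrt{19} \approx 4.3589 i$)
$V{\left(P \right)} = - \frac{15}{14}$ ($V{\left(P \right)} = \left(-30\right) \frac{1}{28} = - \frac{15}{14}$)
$\frac{c{\left(14 + 15 \right)}}{V{\left(B \right)}} = \frac{- \frac{116}{3} + \frac{4 \left(14 + 15\right)}{3}}{- \frac{15}{14}} = \left(- \frac{116}{3} + \frac{4}{3} \cdot 29\right) \left(- \frac{14}{15}\right) = \left(- \frac{116}{3} + \frac{116}{3}\right) \left(- \frac{14}{15}\right) = 0 \left(- \frac{14}{15}\right) = 0$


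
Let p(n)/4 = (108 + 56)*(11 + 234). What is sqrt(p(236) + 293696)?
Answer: 4*sqrt(28401) ≈ 674.10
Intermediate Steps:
p(n) = 160720 (p(n) = 4*((108 + 56)*(11 + 234)) = 4*(164*245) = 4*40180 = 160720)
sqrt(p(236) + 293696) = sqrt(160720 + 293696) = sqrt(454416) = 4*sqrt(28401)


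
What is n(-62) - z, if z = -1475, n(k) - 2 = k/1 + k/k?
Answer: 1416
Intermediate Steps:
n(k) = 3 + k (n(k) = 2 + (k/1 + k/k) = 2 + (k*1 + 1) = 2 + (k + 1) = 2 + (1 + k) = 3 + k)
n(-62) - z = (3 - 62) - 1*(-1475) = -59 + 1475 = 1416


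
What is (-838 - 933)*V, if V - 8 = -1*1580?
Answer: 2784012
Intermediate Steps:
V = -1572 (V = 8 - 1*1580 = 8 - 1580 = -1572)
(-838 - 933)*V = (-838 - 933)*(-1572) = -1771*(-1572) = 2784012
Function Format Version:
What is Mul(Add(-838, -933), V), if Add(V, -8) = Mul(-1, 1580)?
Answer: 2784012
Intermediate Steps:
V = -1572 (V = Add(8, Mul(-1, 1580)) = Add(8, -1580) = -1572)
Mul(Add(-838, -933), V) = Mul(Add(-838, -933), -1572) = Mul(-1771, -1572) = 2784012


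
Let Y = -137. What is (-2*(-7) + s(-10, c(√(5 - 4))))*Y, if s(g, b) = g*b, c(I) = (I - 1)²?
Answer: -1918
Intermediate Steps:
c(I) = (-1 + I)²
s(g, b) = b*g
(-2*(-7) + s(-10, c(√(5 - 4))))*Y = (-2*(-7) + (-1 + √(5 - 4))²*(-10))*(-137) = (14 + (-1 + √1)²*(-10))*(-137) = (14 + (-1 + 1)²*(-10))*(-137) = (14 + 0²*(-10))*(-137) = (14 + 0*(-10))*(-137) = (14 + 0)*(-137) = 14*(-137) = -1918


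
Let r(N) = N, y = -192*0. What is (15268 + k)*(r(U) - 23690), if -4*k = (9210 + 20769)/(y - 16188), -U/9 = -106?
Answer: -468296951605/1349 ≈ -3.4714e+8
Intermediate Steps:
y = 0
U = 954 (U = -9*(-106) = 954)
k = 9993/21584 (k = -(9210 + 20769)/(4*(0 - 16188)) = -29979/(4*(-16188)) = -29979*(-1)/(4*16188) = -¼*(-9993/5396) = 9993/21584 ≈ 0.46298)
(15268 + k)*(r(U) - 23690) = (15268 + 9993/21584)*(954 - 23690) = (329554505/21584)*(-22736) = -468296951605/1349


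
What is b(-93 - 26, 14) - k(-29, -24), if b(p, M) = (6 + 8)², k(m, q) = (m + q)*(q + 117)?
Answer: 5125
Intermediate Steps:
k(m, q) = (117 + q)*(m + q) (k(m, q) = (m + q)*(117 + q) = (117 + q)*(m + q))
b(p, M) = 196 (b(p, M) = 14² = 196)
b(-93 - 26, 14) - k(-29, -24) = 196 - ((-24)² + 117*(-29) + 117*(-24) - 29*(-24)) = 196 - (576 - 3393 - 2808 + 696) = 196 - 1*(-4929) = 196 + 4929 = 5125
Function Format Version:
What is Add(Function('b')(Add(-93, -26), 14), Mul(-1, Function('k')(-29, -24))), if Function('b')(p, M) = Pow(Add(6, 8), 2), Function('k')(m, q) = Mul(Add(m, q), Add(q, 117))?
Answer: 5125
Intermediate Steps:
Function('k')(m, q) = Mul(Add(117, q), Add(m, q)) (Function('k')(m, q) = Mul(Add(m, q), Add(117, q)) = Mul(Add(117, q), Add(m, q)))
Function('b')(p, M) = 196 (Function('b')(p, M) = Pow(14, 2) = 196)
Add(Function('b')(Add(-93, -26), 14), Mul(-1, Function('k')(-29, -24))) = Add(196, Mul(-1, Add(Pow(-24, 2), Mul(117, -29), Mul(117, -24), Mul(-29, -24)))) = Add(196, Mul(-1, Add(576, -3393, -2808, 696))) = Add(196, Mul(-1, -4929)) = Add(196, 4929) = 5125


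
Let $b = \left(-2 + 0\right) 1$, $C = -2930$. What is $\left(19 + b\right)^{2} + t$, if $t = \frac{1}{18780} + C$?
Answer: $- \frac{49597979}{18780} \approx -2641.0$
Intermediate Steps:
$b = -2$ ($b = \left(-2\right) 1 = -2$)
$t = - \frac{55025399}{18780}$ ($t = \frac{1}{18780} - 2930 = - \frac{55025399}{18780} \approx -2930.0$)
$\left(19 + b\right)^{2} + t = \left(19 - 2\right)^{2} - \frac{55025399}{18780} = 17^{2} - \frac{55025399}{18780} = 289 - \frac{55025399}{18780} = - \frac{49597979}{18780}$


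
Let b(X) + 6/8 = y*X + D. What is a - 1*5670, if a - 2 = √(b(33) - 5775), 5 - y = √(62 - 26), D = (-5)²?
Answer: -5668 + I*√23135/2 ≈ -5668.0 + 76.051*I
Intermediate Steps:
D = 25
y = -1 (y = 5 - √(62 - 26) = 5 - √36 = 5 - 1*6 = 5 - 6 = -1)
b(X) = 97/4 - X (b(X) = -¾ + (-X + 25) = -¾ + (25 - X) = 97/4 - X)
a = 2 + I*√23135/2 (a = 2 + √((97/4 - 1*33) - 5775) = 2 + √((97/4 - 33) - 5775) = 2 + √(-35/4 - 5775) = 2 + √(-23135/4) = 2 + I*√23135/2 ≈ 2.0 + 76.051*I)
a - 1*5670 = (2 + I*√23135/2) - 1*5670 = (2 + I*√23135/2) - 5670 = -5668 + I*√23135/2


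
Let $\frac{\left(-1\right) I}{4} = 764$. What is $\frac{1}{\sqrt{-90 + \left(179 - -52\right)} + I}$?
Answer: $- \frac{3056}{9338995} - \frac{\sqrt{141}}{9338995} \approx -0.0003285$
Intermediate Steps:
$I = -3056$ ($I = \left(-4\right) 764 = -3056$)
$\frac{1}{\sqrt{-90 + \left(179 - -52\right)} + I} = \frac{1}{\sqrt{-90 + \left(179 - -52\right)} - 3056} = \frac{1}{\sqrt{-90 + \left(179 + 52\right)} - 3056} = \frac{1}{\sqrt{-90 + 231} - 3056} = \frac{1}{\sqrt{141} - 3056} = \frac{1}{-3056 + \sqrt{141}}$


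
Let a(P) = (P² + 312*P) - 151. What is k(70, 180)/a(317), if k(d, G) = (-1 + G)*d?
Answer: 6265/99621 ≈ 0.062888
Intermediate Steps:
k(d, G) = d*(-1 + G)
a(P) = -151 + P² + 312*P
k(70, 180)/a(317) = (70*(-1 + 180))/(-151 + 317² + 312*317) = (70*179)/(-151 + 100489 + 98904) = 12530/199242 = 12530*(1/199242) = 6265/99621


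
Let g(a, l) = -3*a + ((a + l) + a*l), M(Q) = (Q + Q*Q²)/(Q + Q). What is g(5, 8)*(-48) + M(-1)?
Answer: -1823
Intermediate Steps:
M(Q) = (Q + Q³)/(2*Q) (M(Q) = (Q + Q³)/((2*Q)) = (Q + Q³)*(1/(2*Q)) = (Q + Q³)/(2*Q))
g(a, l) = l - 2*a + a*l (g(a, l) = -3*a + (a + l + a*l) = l - 2*a + a*l)
g(5, 8)*(-48) + M(-1) = (8 - 2*5 + 5*8)*(-48) + (½ + (½)*(-1)²) = (8 - 10 + 40)*(-48) + (½ + (½)*1) = 38*(-48) + (½ + ½) = -1824 + 1 = -1823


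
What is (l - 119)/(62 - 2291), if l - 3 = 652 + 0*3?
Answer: -536/2229 ≈ -0.24047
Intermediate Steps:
l = 655 (l = 3 + (652 + 0*3) = 3 + (652 + 0) = 3 + 652 = 655)
(l - 119)/(62 - 2291) = (655 - 119)/(62 - 2291) = 536/(-2229) = 536*(-1/2229) = -536/2229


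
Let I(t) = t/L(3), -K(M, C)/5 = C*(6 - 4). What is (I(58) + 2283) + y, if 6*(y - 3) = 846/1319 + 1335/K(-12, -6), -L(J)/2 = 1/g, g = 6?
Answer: 66978247/31656 ≈ 2115.8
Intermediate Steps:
K(M, C) = -10*C (K(M, C) = -5*C*(6 - 4) = -5*C*2 = -10*C)
L(J) = -⅓ (L(J) = -2/6 = -2*⅙ = -⅓)
I(t) = -3*t (I(t) = t/(-⅓) = t*(-3) = -3*t)
y = 215743/31656 (y = 3 + (846/1319 + 1335/((-10*(-6))))/6 = 3 + (846*(1/1319) + 1335/60)/6 = 3 + (846/1319 + 1335*(1/60))/6 = 3 + (846/1319 + 89/4)/6 = 3 + (⅙)*(120775/5276) = 3 + 120775/31656 = 215743/31656 ≈ 6.8152)
(I(58) + 2283) + y = (-3*58 + 2283) + 215743/31656 = (-174 + 2283) + 215743/31656 = 2109 + 215743/31656 = 66978247/31656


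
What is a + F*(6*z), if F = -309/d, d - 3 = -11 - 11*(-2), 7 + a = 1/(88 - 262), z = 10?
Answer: -1621513/1218 ≈ -1331.3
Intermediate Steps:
a = -1219/174 (a = -7 + 1/(88 - 262) = -7 + 1/(-174) = -7 - 1/174 = -1219/174 ≈ -7.0057)
d = 14 (d = 3 + (-11 - 11*(-2)) = 3 + (-11 + 22) = 3 + 11 = 14)
F = -309/14 ≈ -22.071
a + F*(6*z) = -1219/174 - 927*10/7 = -1219/174 - 309/14*60 = -1219/174 - 9270/7 = -1621513/1218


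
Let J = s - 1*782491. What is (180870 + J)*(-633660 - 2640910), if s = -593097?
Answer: 3912187721260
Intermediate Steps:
J = -1375588 (J = -593097 - 1*782491 = -593097 - 782491 = -1375588)
(180870 + J)*(-633660 - 2640910) = (180870 - 1375588)*(-633660 - 2640910) = -1194718*(-3274570) = 3912187721260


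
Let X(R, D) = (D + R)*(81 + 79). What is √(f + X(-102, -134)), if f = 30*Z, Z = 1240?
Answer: 4*I*√35 ≈ 23.664*I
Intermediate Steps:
X(R, D) = 160*D + 160*R (X(R, D) = (D + R)*160 = 160*D + 160*R)
f = 37200 (f = 30*1240 = 37200)
√(f + X(-102, -134)) = √(37200 + (160*(-134) + 160*(-102))) = √(37200 + (-21440 - 16320)) = √(37200 - 37760) = √(-560) = 4*I*√35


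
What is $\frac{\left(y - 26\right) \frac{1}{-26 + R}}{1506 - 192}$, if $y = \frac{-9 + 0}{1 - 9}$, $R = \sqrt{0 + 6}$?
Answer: $\frac{2587}{3521520} + \frac{199 \sqrt{6}}{7043040} \approx 0.00080384$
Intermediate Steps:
$R = \sqrt{6} \approx 2.4495$
$y = \frac{9}{8}$ ($y = - \frac{9}{-8} = \left(-9\right) \left(- \frac{1}{8}\right) = \frac{9}{8} \approx 1.125$)
$\frac{\left(y - 26\right) \frac{1}{-26 + R}}{1506 - 192} = \frac{\left(\frac{9}{8} - 26\right) \frac{1}{-26 + \sqrt{6}}}{1506 - 192} = \frac{\left(- \frac{199}{8}\right) \frac{1}{-26 + \sqrt{6}}}{1314} = - \frac{199}{10512 \left(-26 + \sqrt{6}\right)}$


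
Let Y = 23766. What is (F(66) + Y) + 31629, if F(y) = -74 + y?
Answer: 55387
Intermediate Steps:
(F(66) + Y) + 31629 = ((-74 + 66) + 23766) + 31629 = (-8 + 23766) + 31629 = 23758 + 31629 = 55387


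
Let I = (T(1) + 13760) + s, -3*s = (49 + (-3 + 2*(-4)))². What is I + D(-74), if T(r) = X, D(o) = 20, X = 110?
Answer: 40226/3 ≈ 13409.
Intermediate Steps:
s = -1444/3 (s = -(49 + (-3 + 2*(-4)))²/3 = -(49 + (-3 - 8))²/3 = -(49 - 11)²/3 = -⅓*38² = -⅓*1444 = -1444/3 ≈ -481.33)
T(r) = 110
I = 40166/3 (I = (110 + 13760) - 1444/3 = 13870 - 1444/3 = 40166/3 ≈ 13389.)
I + D(-74) = 40166/3 + 20 = 40226/3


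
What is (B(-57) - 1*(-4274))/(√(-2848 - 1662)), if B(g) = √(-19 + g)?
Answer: √85690/2255 - 2137*I*√4510/2255 ≈ 0.12981 - 63.642*I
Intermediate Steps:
(B(-57) - 1*(-4274))/(√(-2848 - 1662)) = (√(-19 - 57) - 1*(-4274))/(√(-2848 - 1662)) = (√(-76) + 4274)/(√(-4510)) = (2*I*√19 + 4274)/((I*√4510)) = (4274 + 2*I*√19)*(-I*√4510/4510) = -I*√4510*(4274 + 2*I*√19)/4510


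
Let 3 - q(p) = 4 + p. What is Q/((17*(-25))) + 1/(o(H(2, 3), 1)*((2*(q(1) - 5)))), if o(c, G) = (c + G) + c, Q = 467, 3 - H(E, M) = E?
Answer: -20039/17850 ≈ -1.1226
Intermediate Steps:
H(E, M) = 3 - E
o(c, G) = G + 2*c (o(c, G) = (G + c) + c = G + 2*c)
q(p) = -1 - p (q(p) = 3 - (4 + p) = 3 + (-4 - p) = -1 - p)
Q/((17*(-25))) + 1/(o(H(2, 3), 1)*((2*(q(1) - 5)))) = 467/((17*(-25))) + 1/((1 + 2*(3 - 1*2))*((2*((-1 - 1*1) - 5)))) = 467/(-425) + 1/((1 + 2*(3 - 2))*((2*((-1 - 1) - 5)))) = 467*(-1/425) + 1/((1 + 2*1)*((2*(-2 - 5)))) = -467/425 + 1/((1 + 2)*((2*(-7)))) = -467/425 + 1/(3*(-14)) = -467/425 + (⅓)*(-1/14) = -467/425 - 1/42 = -20039/17850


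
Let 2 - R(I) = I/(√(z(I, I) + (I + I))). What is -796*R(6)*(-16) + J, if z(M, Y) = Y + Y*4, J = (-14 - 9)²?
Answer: 26001 - 12736*√42/7 ≈ 14210.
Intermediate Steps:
J = 529 (J = (-23)² = 529)
z(M, Y) = 5*Y (z(M, Y) = Y + 4*Y = 5*Y)
R(I) = 2 - √7*√I/7 (R(I) = 2 - I/(√(5*I + (I + I))) = 2 - I/(√(5*I + 2*I)) = 2 - I/(√(7*I)) = 2 - I/(√7*√I) = 2 - I*√7/(7*√I) = 2 - √7*√I/7)
-796*R(6)*(-16) + J = -796*(2 - √7*√6/7)*(-16) + 529 = -796*(2 - √42/7)*(-16) + 529 = -796*(-32 + 16*√42/7) + 529 = (25472 - 12736*√42/7) + 529 = 26001 - 12736*√42/7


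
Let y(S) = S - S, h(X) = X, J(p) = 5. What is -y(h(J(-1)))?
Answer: 0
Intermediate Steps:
y(S) = 0
-y(h(J(-1))) = -1*0 = 0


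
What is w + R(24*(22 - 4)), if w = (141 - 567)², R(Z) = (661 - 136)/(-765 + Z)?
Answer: 20143661/111 ≈ 1.8147e+5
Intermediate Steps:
R(Z) = 525/(-765 + Z)
w = 181476 (w = (-426)² = 181476)
w + R(24*(22 - 4)) = 181476 + 525/(-765 + 24*(22 - 4)) = 181476 + 525/(-765 + 24*18) = 181476 + 525/(-765 + 432) = 181476 + 525/(-333) = 181476 + 525*(-1/333) = 181476 - 175/111 = 20143661/111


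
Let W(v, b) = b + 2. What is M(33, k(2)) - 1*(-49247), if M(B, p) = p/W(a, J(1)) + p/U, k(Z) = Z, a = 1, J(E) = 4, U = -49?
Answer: 7239352/147 ≈ 49247.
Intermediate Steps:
W(v, b) = 2 + b
M(B, p) = 43*p/294 (M(B, p) = p/(2 + 4) + p/(-49) = p/6 + p*(-1/49) = p*(⅙) - p/49 = p/6 - p/49 = 43*p/294)
M(33, k(2)) - 1*(-49247) = (43/294)*2 - 1*(-49247) = 43/147 + 49247 = 7239352/147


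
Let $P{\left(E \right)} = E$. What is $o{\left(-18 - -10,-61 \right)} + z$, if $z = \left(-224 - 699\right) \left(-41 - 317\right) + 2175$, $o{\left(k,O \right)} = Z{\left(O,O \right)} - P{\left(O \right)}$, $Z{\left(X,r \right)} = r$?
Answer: $332609$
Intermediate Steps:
$o{\left(k,O \right)} = 0$ ($o{\left(k,O \right)} = O - O = 0$)
$z = 332609$ ($z = \left(-923\right) \left(-358\right) + 2175 = 330434 + 2175 = 332609$)
$o{\left(-18 - -10,-61 \right)} + z = 0 + 332609 = 332609$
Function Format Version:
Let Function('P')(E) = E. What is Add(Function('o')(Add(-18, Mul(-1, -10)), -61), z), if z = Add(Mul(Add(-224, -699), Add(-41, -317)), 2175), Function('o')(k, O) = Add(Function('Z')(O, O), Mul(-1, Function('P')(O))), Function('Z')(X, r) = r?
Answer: 332609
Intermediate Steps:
Function('o')(k, O) = 0 (Function('o')(k, O) = Add(O, Mul(-1, O)) = 0)
z = 332609 (z = Add(Mul(-923, -358), 2175) = Add(330434, 2175) = 332609)
Add(Function('o')(Add(-18, Mul(-1, -10)), -61), z) = Add(0, 332609) = 332609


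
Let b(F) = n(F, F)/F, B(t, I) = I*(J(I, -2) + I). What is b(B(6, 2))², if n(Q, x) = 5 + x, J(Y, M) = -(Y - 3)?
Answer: 121/36 ≈ 3.3611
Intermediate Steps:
J(Y, M) = 3 - Y (J(Y, M) = -(-3 + Y) = 3 - Y)
B(t, I) = 3*I (B(t, I) = I*((3 - I) + I) = I*3 = 3*I)
b(F) = (5 + F)/F
b(B(6, 2))² = ((5 + 3*2)/((3*2)))² = ((5 + 6)/6)² = ((⅙)*11)² = (11/6)² = 121/36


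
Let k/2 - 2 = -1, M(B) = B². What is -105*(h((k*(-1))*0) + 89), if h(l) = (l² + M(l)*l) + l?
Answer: -9345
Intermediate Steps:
k = 2 (k = 4 + 2*(-1) = 4 - 2 = 2)
h(l) = l + l² + l³ (h(l) = (l² + l²*l) + l = (l² + l³) + l = l + l² + l³)
-105*(h((k*(-1))*0) + 89) = -105*(((2*(-1))*0)*(1 + (2*(-1))*0 + ((2*(-1))*0)²) + 89) = -105*((-2*0)*(1 - 2*0 + (-2*0)²) + 89) = -105*(0*(1 + 0 + 0²) + 89) = -105*(0*(1 + 0 + 0) + 89) = -105*(0*1 + 89) = -105*(0 + 89) = -105*89 = -9345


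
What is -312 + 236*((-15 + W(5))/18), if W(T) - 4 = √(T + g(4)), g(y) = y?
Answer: -3752/9 ≈ -416.89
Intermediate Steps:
W(T) = 4 + √(4 + T) (W(T) = 4 + √(T + 4) = 4 + √(4 + T))
-312 + 236*((-15 + W(5))/18) = -312 + 236*((-15 + (4 + √(4 + 5)))/18) = -312 + 236*((-15 + (4 + √9))*(1/18)) = -312 + 236*((-15 + (4 + 3))*(1/18)) = -312 + 236*((-15 + 7)*(1/18)) = -312 + 236*(-8*1/18) = -312 + 236*(-4/9) = -312 - 944/9 = -3752/9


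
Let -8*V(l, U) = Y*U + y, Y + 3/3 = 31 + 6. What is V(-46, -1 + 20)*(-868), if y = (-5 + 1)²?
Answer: 75950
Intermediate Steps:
Y = 36 (Y = -1 + (31 + 6) = -1 + 37 = 36)
y = 16 (y = (-4)² = 16)
V(l, U) = -2 - 9*U/2 (V(l, U) = -(36*U + 16)/8 = -(16 + 36*U)/8 = -2 - 9*U/2)
V(-46, -1 + 20)*(-868) = (-2 - 9*(-1 + 20)/2)*(-868) = (-2 - 9/2*19)*(-868) = (-2 - 171/2)*(-868) = -175/2*(-868) = 75950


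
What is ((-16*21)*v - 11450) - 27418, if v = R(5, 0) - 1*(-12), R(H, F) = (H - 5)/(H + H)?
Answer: -42900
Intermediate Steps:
R(H, F) = (-5 + H)/(2*H) (R(H, F) = (-5 + H)/((2*H)) = (-5 + H)*(1/(2*H)) = (-5 + H)/(2*H))
v = 12 (v = (½)*(-5 + 5)/5 - 1*(-12) = (½)*(⅕)*0 + 12 = 0 + 12 = 12)
((-16*21)*v - 11450) - 27418 = (-16*21*12 - 11450) - 27418 = (-336*12 - 11450) - 27418 = (-4032 - 11450) - 27418 = -15482 - 27418 = -42900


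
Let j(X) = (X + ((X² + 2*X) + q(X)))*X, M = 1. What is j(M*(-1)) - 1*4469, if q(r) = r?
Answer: -4466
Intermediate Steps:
j(X) = X*(X² + 4*X) (j(X) = (X + ((X² + 2*X) + X))*X = (X + (X² + 3*X))*X = (X² + 4*X)*X = X*(X² + 4*X))
j(M*(-1)) - 1*4469 = (1*(-1))²*(4 + 1*(-1)) - 1*4469 = (-1)²*(4 - 1) - 4469 = 1*3 - 4469 = 3 - 4469 = -4466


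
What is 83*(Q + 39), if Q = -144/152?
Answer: 60009/19 ≈ 3158.4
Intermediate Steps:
Q = -18/19 (Q = -144*1/152 = -18/19 ≈ -0.94737)
83*(Q + 39) = 83*(-18/19 + 39) = 83*(723/19) = 60009/19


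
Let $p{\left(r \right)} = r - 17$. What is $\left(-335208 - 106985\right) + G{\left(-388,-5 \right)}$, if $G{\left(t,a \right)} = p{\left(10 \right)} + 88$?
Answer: $-442112$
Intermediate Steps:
$p{\left(r \right)} = -17 + r$
$G{\left(t,a \right)} = 81$ ($G{\left(t,a \right)} = \left(-17 + 10\right) + 88 = -7 + 88 = 81$)
$\left(-335208 - 106985\right) + G{\left(-388,-5 \right)} = \left(-335208 - 106985\right) + 81 = -442193 + 81 = -442112$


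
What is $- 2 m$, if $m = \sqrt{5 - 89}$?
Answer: $- 4 i \sqrt{21} \approx - 18.33 i$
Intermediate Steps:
$m = 2 i \sqrt{21}$ ($m = \sqrt{-84} = 2 i \sqrt{21} \approx 9.1651 i$)
$- 2 m = - 2 \cdot 2 i \sqrt{21} = - 4 i \sqrt{21}$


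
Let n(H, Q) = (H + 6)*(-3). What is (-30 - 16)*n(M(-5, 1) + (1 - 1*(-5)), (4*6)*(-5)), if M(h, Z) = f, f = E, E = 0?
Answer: 1656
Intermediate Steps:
f = 0
M(h, Z) = 0
n(H, Q) = -18 - 3*H (n(H, Q) = (6 + H)*(-3) = -18 - 3*H)
(-30 - 16)*n(M(-5, 1) + (1 - 1*(-5)), (4*6)*(-5)) = (-30 - 16)*(-18 - 3*(0 + (1 - 1*(-5)))) = -46*(-18 - 3*(0 + (1 + 5))) = -46*(-18 - 3*(0 + 6)) = -46*(-18 - 3*6) = -46*(-18 - 18) = -46*(-36) = 1656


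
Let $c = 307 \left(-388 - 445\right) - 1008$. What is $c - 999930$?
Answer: $-1256669$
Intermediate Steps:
$c = -256739$ ($c = 307 \left(-388 - 445\right) - 1008 = 307 \left(-833\right) - 1008 = -255731 - 1008 = -256739$)
$c - 999930 = -256739 - 999930 = -1256669$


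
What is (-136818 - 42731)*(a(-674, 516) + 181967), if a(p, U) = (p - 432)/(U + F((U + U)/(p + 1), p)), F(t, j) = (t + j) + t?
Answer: -1770856164837498/54199 ≈ -3.2673e+10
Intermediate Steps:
F(t, j) = j + 2*t (F(t, j) = (j + t) + t = j + 2*t)
a(p, U) = (-432 + p)/(U + p + 4*U/(1 + p)) (a(p, U) = (p - 432)/(U + (p + 2*((U + U)/(p + 1)))) = (-432 + p)/(U + (p + 2*((2*U)/(1 + p)))) = (-432 + p)/(U + (p + 2*(2*U/(1 + p)))) = (-432 + p)/(U + (p + 4*U/(1 + p))) = (-432 + p)/(U + p + 4*U/(1 + p)))
(-136818 - 42731)*(a(-674, 516) + 181967) = (-136818 - 42731)*((1 - 674)*(-432 - 674)/(4*516 + 516*(1 - 674) - 674*(1 - 674)) + 181967) = -179549*(-673*(-1106)/(2064 + 516*(-673) - 674*(-673)) + 181967) = -179549*(-673*(-1106)/(2064 - 347268 + 453602) + 181967) = -179549*(-673*(-1106)/108398 + 181967) = -179549*((1/108398)*(-673)*(-1106) + 181967) = -179549*(372169/54199 + 181967) = -179549*9862801602/54199 = -1770856164837498/54199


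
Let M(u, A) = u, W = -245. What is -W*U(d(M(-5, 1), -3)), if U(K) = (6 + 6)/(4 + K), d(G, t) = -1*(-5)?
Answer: 980/3 ≈ 326.67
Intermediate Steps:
d(G, t) = 5
U(K) = 12/(4 + K)
-W*U(d(M(-5, 1), -3)) = -(-245)*12/(4 + 5) = -(-245)*12/9 = -(-245)*12*(⅑) = -(-245)*4/3 = -1*(-980/3) = 980/3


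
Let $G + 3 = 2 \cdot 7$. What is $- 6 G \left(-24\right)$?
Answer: $1584$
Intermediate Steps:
$G = 11$ ($G = -3 + 2 \cdot 7 = -3 + 14 = 11$)
$- 6 G \left(-24\right) = \left(-6\right) 11 \left(-24\right) = \left(-66\right) \left(-24\right) = 1584$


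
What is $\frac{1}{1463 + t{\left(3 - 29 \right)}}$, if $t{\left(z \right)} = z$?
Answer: $\frac{1}{1437} \approx 0.00069589$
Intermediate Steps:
$\frac{1}{1463 + t{\left(3 - 29 \right)}} = \frac{1}{1463 + \left(3 - 29\right)} = \frac{1}{1463 - 26} = \frac{1}{1437}$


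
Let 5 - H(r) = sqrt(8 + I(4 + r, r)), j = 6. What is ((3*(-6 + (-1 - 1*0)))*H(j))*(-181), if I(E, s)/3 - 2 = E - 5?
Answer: 19005 - 3801*sqrt(29) ≈ -1464.0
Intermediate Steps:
I(E, s) = -9 + 3*E (I(E, s) = 6 + 3*(E - 5) = 6 + 3*(-5 + E) = 6 + (-15 + 3*E) = -9 + 3*E)
H(r) = 5 - sqrt(11 + 3*r) (H(r) = 5 - sqrt(8 + (-9 + 3*(4 + r))) = 5 - sqrt(8 + (-9 + (12 + 3*r))) = 5 - sqrt(8 + (3 + 3*r)) = 5 - sqrt(11 + 3*r))
((3*(-6 + (-1 - 1*0)))*H(j))*(-181) = ((3*(-6 + (-1 - 1*0)))*(5 - sqrt(11 + 3*6)))*(-181) = ((3*(-6 + (-1 + 0)))*(5 - sqrt(11 + 18)))*(-181) = ((3*(-6 - 1))*(5 - sqrt(29)))*(-181) = ((3*(-7))*(5 - sqrt(29)))*(-181) = -21*(5 - sqrt(29))*(-181) = (-105 + 21*sqrt(29))*(-181) = 19005 - 3801*sqrt(29)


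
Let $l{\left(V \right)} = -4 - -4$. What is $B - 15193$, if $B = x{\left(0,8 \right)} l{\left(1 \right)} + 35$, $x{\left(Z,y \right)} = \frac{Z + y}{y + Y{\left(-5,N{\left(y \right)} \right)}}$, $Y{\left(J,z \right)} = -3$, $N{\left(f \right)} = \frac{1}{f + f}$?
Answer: $-15158$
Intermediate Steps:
$N{\left(f \right)} = \frac{1}{2 f}$
$x{\left(Z,y \right)} = \frac{Z + y}{-3 + y}$ ($x{\left(Z,y \right)} = \frac{Z + y}{y - 3} = \frac{Z + y}{-3 + y}$)
$l{\left(V \right)} = 0$ ($l{\left(V \right)} = -4 + 4 = 0$)
$B = 35$ ($B = \frac{0 + 8}{-3 + 8} \cdot 0 + 35 = \frac{1}{5} \cdot 8 \cdot 0 + 35 = \frac{8}{5} \cdot 0 + 35 = 0 + 35 = 35$)
$B - 15193 = 35 - 15193 = -15158$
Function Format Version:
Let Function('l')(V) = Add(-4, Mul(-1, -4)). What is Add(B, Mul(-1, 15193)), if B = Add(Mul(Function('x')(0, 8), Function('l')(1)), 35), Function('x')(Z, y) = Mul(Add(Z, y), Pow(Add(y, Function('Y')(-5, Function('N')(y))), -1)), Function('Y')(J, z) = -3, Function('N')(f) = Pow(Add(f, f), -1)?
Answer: -15158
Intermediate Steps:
Function('N')(f) = Mul(Rational(1, 2), Pow(f, -1)) (Function('N')(f) = Pow(Mul(2, f), -1) = Mul(Rational(1, 2), Pow(f, -1)))
Function('x')(Z, y) = Mul(Pow(Add(-3, y), -1), Add(Z, y)) (Function('x')(Z, y) = Mul(Add(Z, y), Pow(Add(y, -3), -1)) = Mul(Add(Z, y), Pow(Add(-3, y), -1)) = Mul(Pow(Add(-3, y), -1), Add(Z, y)))
Function('l')(V) = 0 (Function('l')(V) = Add(-4, 4) = 0)
B = 35 (B = Add(Mul(Mul(Pow(Add(-3, 8), -1), Add(0, 8)), 0), 35) = Add(Mul(Mul(Pow(5, -1), 8), 0), 35) = Add(Mul(Mul(Rational(1, 5), 8), 0), 35) = Add(Mul(Rational(8, 5), 0), 35) = Add(0, 35) = 35)
Add(B, Mul(-1, 15193)) = Add(35, Mul(-1, 15193)) = Add(35, -15193) = -15158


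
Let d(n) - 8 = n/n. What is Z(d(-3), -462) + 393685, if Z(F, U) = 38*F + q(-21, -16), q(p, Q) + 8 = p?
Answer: 393998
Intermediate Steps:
q(p, Q) = -8 + p
d(n) = 9 (d(n) = 8 + n/n = 8 + 1 = 9)
Z(F, U) = -29 + 38*F (Z(F, U) = 38*F + (-8 - 21) = 38*F - 29 = -29 + 38*F)
Z(d(-3), -462) + 393685 = (-29 + 38*9) + 393685 = (-29 + 342) + 393685 = 313 + 393685 = 393998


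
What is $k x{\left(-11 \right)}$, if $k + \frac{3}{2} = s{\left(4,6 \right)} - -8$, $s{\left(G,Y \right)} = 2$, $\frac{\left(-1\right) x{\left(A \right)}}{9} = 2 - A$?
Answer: $- \frac{1989}{2} \approx -994.5$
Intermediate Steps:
$x{\left(A \right)} = -18 + 9 A$ ($x{\left(A \right)} = - 9 \left(2 - A\right) = -18 + 9 A$)
$k = \frac{17}{2}$ ($k = - \frac{3}{2} + \left(2 - -8\right) = - \frac{3}{2} + \left(2 + 8\right) = - \frac{3}{2} + 10 = \frac{17}{2} \approx 8.5$)
$k x{\left(-11 \right)} = \frac{17 \left(-18 + 9 \left(-11\right)\right)}{2} = \frac{17 \left(-18 - 99\right)}{2} = \frac{17}{2} \left(-117\right) = - \frac{1989}{2}$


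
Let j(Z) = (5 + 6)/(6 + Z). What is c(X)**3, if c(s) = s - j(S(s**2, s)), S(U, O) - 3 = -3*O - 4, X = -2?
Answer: -27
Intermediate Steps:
S(U, O) = -1 - 3*O (S(U, O) = 3 + (-3*O - 4) = 3 + (-4 - 3*O) = -1 - 3*O)
j(Z) = 11/(6 + Z)
c(s) = s - 11/(5 - 3*s) (c(s) = s - 11/(6 + (-1 - 3*s)) = s - 11/(5 - 3*s))
c(X)**3 = (-2 + 11/(-5 + 3*(-2)))**3 = (-2 + 11/(-5 - 6))**3 = (-2 + 11/(-11))**3 = (-2 + 11*(-1/11))**3 = (-2 - 1)**3 = (-3)**3 = -27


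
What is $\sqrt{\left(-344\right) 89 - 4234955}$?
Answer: $i \sqrt{4265571} \approx 2065.3 i$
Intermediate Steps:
$\sqrt{\left(-344\right) 89 - 4234955} = \sqrt{-30616 - 4234955} = \sqrt{-4265571} = i \sqrt{4265571}$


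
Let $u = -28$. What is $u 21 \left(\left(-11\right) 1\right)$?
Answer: $6468$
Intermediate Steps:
$u 21 \left(\left(-11\right) 1\right) = \left(-28\right) 21 \left(\left(-11\right) 1\right) = \left(-588\right) \left(-11\right) = 6468$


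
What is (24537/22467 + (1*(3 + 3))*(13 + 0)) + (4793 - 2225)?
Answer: 19824073/7489 ≈ 2647.1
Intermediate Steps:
(24537/22467 + (1*(3 + 3))*(13 + 0)) + (4793 - 2225) = (24537*(1/22467) + (1*6)*13) + 2568 = (8179/7489 + 6*13) + 2568 = (8179/7489 + 78) + 2568 = 592321/7489 + 2568 = 19824073/7489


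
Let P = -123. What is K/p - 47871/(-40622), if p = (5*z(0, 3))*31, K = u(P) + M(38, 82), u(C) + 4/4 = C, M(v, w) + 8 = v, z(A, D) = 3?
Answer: 18441547/18889230 ≈ 0.97630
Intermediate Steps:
M(v, w) = -8 + v
u(C) = -1 + C
K = -94 (K = (-1 - 123) + (-8 + 38) = -124 + 30 = -94)
p = 465 (p = (5*3)*31 = 15*31 = 465)
K/p - 47871/(-40622) = -94/465 - 47871/(-40622) = -94*1/465 - 47871*(-1/40622) = -94/465 + 47871/40622 = 18441547/18889230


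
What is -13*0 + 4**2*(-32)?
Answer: -512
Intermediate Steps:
-13*0 + 4**2*(-32) = 0 + 16*(-32) = 0 - 512 = -512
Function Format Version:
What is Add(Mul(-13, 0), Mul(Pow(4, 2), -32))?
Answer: -512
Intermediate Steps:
Add(Mul(-13, 0), Mul(Pow(4, 2), -32)) = Add(0, Mul(16, -32)) = Add(0, -512) = -512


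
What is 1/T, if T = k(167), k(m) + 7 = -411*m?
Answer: -1/68644 ≈ -1.4568e-5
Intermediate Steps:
k(m) = -7 - 411*m
T = -68644 (T = -7 - 411*167 = -7 - 68637 = -68644)
1/T = 1/(-68644) = -1/68644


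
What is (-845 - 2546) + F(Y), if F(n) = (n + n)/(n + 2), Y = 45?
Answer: -159287/47 ≈ -3389.1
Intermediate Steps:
F(n) = 2*n/(2 + n) (F(n) = (2*n)/(2 + n) = 2*n/(2 + n))
(-845 - 2546) + F(Y) = (-845 - 2546) + 2*45/(2 + 45) = -3391 + 2*45/47 = -3391 + 2*45*(1/47) = -3391 + 90/47 = -159287/47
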